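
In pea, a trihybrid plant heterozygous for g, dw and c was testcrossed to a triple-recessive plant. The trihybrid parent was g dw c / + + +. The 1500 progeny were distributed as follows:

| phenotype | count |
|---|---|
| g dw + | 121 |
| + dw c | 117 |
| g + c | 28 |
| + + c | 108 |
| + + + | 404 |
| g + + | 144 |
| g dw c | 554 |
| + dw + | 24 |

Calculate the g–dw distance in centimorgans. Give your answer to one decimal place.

The two rarest classes, g + c and + dw +, are the double crossovers. Comparing them with the parentals, only the dw allele has switched, so dw is the middle locus and the order is g – dw – c.
Crossovers in the g–dw interval produce the single-crossover classes + dw c and g + + (117 + 144 = 261) plus the double crossovers (52).
RF(g–dw) = (261 + 52) / 1500 = 313/1500 = 0.2087 → 20.9 centimorgans.

20.9 centimorgans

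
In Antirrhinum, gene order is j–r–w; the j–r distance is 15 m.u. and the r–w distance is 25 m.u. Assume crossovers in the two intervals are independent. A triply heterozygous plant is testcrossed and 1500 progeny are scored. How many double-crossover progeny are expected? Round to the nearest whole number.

Map distances give recombination frequencies of 0.150 and 0.250 for the two intervals.
With no interference, expected double-crossover frequency = 0.150 × 0.250 = 0.03750.
Expected number = 0.03750 × 1500 = 56.25 ≈ 56.

56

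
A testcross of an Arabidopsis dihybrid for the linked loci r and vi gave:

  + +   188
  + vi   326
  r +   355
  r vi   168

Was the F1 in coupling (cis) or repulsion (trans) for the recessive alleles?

The two most frequent classes are + vi (326) and r + (355); these are the parental (non-recombinant) types.
So the F1 carried + vi on one chromosome and r + on the other — the recessive alleles are on opposite chromosomes (trans / repulsion).

trans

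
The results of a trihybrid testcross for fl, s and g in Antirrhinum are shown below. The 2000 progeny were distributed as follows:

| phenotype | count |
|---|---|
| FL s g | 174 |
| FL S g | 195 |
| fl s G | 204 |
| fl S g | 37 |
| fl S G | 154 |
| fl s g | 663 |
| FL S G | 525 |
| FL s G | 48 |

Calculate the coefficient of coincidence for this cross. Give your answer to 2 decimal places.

0.85

The two most frequent reciprocal classes, FL S G and fl s g, are the parental types, so the F1 was FL S G / fl s g.
The two rarest classes, FL s G and fl S g, are the double crossovers. Comparing them with the parentals, only the s allele has switched, so s is the middle locus and the order is g – s – fl.
g–s: (399 + 85)/2000 = 0.2420; s–fl: (328 + 85)/2000 = 0.2065.
Expected DCO frequency = 0.2420 × 0.2065 ≈ 0.04997; observed = 85/2000 ≈ 0.04250.
Coefficient of coincidence = 0.04250/0.04997 ≈ 0.85.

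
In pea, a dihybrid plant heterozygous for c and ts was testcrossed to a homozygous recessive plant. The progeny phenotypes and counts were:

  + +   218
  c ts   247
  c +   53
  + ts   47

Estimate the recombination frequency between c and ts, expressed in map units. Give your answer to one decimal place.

The two most frequent classes, + + (218) and c ts (247), are the parental types, so the F1 was + + / c ts.
The recombinant classes are + ts and c +: 47 + 53 = 100.
Recombination frequency = 100/565 = 0.1770 ≈ 17.7%, i.e. 17.7 map units.

17.7 map units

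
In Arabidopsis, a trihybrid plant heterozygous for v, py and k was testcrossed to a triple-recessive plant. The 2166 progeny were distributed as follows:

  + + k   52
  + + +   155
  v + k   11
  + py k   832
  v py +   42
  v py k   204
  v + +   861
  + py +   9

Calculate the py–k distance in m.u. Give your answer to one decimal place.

5.3 m.u.

The two most frequent reciprocal classes, v + + and + py k, are the parental types, so the F1 was v + + / + py k.
The two rarest classes, v + k and + py +, are the double crossovers. Comparing them with the parentals, only the k allele has switched, so k is the middle locus and the order is v – k – py.
Crossovers in the k–py interval produce the single-crossover classes v py + and + + k (42 + 52 = 94) plus the double crossovers (20).
RF(k–py) = (94 + 20) / 2166 = 114/2166 = 0.0526 → 5.3 m.u.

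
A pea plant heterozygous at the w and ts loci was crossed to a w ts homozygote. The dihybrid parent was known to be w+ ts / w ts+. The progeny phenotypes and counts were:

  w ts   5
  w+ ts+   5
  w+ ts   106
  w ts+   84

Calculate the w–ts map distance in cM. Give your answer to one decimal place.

5.0 cM

The recombinant classes are w+ ts+ and w ts: 5 + 5 = 10.
Recombination frequency = 10/200 = 0.0500 ≈ 5.0%, i.e. 5.0 cM.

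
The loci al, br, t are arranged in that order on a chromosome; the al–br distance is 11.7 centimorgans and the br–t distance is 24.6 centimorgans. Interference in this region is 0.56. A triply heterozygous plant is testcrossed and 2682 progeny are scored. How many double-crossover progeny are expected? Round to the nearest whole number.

Map distances give recombination frequencies of 0.117 and 0.246 for the two intervals.
With interference 0.56 (so coincidence = 0.44), expected double-crossover frequency = 0.117 × 0.246 × 0.44 = 0.01266.
Expected number = 0.01266 × 2682 = 33.97 ≈ 34.

34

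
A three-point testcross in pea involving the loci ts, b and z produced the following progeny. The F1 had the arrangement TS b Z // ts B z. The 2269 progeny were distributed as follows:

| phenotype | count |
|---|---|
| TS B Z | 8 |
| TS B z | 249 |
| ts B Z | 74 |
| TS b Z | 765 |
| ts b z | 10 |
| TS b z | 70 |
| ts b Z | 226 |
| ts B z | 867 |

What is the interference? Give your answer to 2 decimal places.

0.49

The two rarest classes, TS B Z and ts b z, are the double crossovers. Comparing them with the parentals, only the b allele has switched, so b is the middle locus and the order is ts – b – z.
ts–b: (475 + 18)/2269 = 0.2173; b–z: (144 + 18)/2269 = 0.0714.
Expected DCO frequency = 0.2173 × 0.0714 ≈ 0.01552; observed = 18/2269 ≈ 0.00793.
Coefficient of coincidence = 0.00793/0.01552 ≈ 0.51; interference = 1 − 0.51 = 0.49.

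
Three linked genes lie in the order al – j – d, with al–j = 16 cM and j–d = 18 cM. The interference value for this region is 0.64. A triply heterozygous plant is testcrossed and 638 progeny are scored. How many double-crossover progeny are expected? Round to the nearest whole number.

Map distances give recombination frequencies of 0.160 and 0.180 for the two intervals.
With interference 0.64 (so coincidence = 0.36), expected double-crossover frequency = 0.160 × 0.180 × 0.36 = 0.01037.
Expected number = 0.01037 × 638 = 6.61 ≈ 7.

7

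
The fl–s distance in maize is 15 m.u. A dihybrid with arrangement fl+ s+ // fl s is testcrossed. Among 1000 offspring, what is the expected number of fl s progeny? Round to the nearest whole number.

A map distance of 15 m.u. corresponds to a recombination frequency of 0.150.
The F1 is fl+ s+ / fl s, so fl s is a parental gamete class with expected frequency (1 − r)/2 = 0.850/2 = 0.4250.
Expected number = 0.4250 × 1000 = 425.00 ≈ 425.

425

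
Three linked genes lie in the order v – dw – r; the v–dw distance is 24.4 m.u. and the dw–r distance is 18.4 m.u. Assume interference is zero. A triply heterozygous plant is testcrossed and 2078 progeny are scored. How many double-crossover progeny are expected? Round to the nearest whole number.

93

Map distances give recombination frequencies of 0.244 and 0.184 for the two intervals.
With no interference, expected double-crossover frequency = 0.244 × 0.184 = 0.04490.
Expected number = 0.04490 × 2078 = 93.29 ≈ 93.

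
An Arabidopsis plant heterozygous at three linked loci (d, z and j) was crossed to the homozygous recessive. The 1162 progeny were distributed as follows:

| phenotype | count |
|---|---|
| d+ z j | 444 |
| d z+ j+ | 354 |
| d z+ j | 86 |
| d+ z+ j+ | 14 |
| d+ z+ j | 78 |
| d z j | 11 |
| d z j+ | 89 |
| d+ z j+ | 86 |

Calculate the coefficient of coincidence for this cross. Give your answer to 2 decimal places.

The two most frequent reciprocal classes, d z+ j+ and d+ z j, are the parental types, so the F1 was d z+ j+ / d+ z j.
The two rarest classes, d+ z+ j+ and d z j, are the double crossovers. Comparing them with the parentals, only the d allele has switched, so d is the middle locus and the order is z – d – j.
z–d: (167 + 25)/1162 = 0.1652; d–j: (172 + 25)/1162 = 0.1695.
Expected DCO frequency = 0.1652 × 0.1695 ≈ 0.02800; observed = 25/1162 ≈ 0.02151.
Coefficient of coincidence = 0.02151/0.02800 ≈ 0.77.

0.77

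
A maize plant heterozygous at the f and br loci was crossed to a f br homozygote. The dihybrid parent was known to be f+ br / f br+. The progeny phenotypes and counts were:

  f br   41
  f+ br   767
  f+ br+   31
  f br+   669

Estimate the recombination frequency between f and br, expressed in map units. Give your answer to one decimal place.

4.8 map units

The recombinant classes are f+ br+ and f br: 31 + 41 = 72.
Recombination frequency = 72/1508 = 0.0477 ≈ 4.8%, i.e. 4.8 map units.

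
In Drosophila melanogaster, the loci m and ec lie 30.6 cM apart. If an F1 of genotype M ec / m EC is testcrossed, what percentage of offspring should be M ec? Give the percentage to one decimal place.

A map distance of 30.6 cM corresponds to a recombination frequency of 0.306.
The F1 is M ec / m EC, so M ec is a parental gamete class with expected frequency (1 − r)/2 = 0.694/2 = 0.3470.
That is 0.3470 = 34.7% of the progeny.

34.7%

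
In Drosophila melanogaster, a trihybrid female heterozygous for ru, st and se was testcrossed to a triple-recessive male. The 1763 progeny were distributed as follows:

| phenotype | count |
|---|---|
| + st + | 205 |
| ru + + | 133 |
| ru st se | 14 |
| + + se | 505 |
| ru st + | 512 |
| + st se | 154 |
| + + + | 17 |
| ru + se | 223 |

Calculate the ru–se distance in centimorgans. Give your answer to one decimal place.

26.0 centimorgans

The two most frequent reciprocal classes, + + se and ru st +, are the parental types, so the F1 was + + se / ru st +.
The two rarest classes, + + + and ru st se, are the double crossovers. Comparing them with the parentals, only the se allele has switched, so se is the middle locus and the order is ru – se – st.
Crossovers in the ru–se interval produce the single-crossover classes ru + se and + st + (223 + 205 = 428) plus the double crossovers (31).
RF(ru–se) = (428 + 31) / 1763 = 459/1763 = 0.2604 → 26.0 centimorgans.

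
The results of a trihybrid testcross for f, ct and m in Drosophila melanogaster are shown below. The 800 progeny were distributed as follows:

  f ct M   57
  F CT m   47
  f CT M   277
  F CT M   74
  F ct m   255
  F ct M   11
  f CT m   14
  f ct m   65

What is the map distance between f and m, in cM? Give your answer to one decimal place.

20.5 cM

The two most frequent reciprocal classes, f CT M and F ct m, are the parental types, so the F1 was f CT M / F ct m.
The two rarest classes, f CT m and F ct M, are the double crossovers. Comparing them with the parentals, only the m allele has switched, so m is the middle locus and the order is f – m – ct.
Crossovers in the f–m interval produce the single-crossover classes F CT M and f ct m (74 + 65 = 139) plus the double crossovers (25).
RF(f–m) = (139 + 25) / 800 = 164/800 = 0.2050 → 20.5 cM.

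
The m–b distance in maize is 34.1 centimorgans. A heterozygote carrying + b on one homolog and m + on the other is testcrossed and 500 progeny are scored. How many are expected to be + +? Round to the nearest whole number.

A map distance of 34.1 centimorgans corresponds to a recombination frequency of 0.341.
The F1 is + b / m +, so + + is a recombinant gamete class with expected frequency r/2 = 0.341/2 = 0.1705.
Expected number = 0.1705 × 500 = 85.25 ≈ 85.

85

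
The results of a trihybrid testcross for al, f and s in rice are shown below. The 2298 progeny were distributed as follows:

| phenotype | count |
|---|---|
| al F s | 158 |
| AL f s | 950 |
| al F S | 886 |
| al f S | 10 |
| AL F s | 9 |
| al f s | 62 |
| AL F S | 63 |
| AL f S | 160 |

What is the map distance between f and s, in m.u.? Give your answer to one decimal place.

The two most frequent reciprocal classes, al F S and AL f s, are the parental types, so the F1 was al F S / AL f s.
The two rarest classes, al f S and AL F s, are the double crossovers. Comparing them with the parentals, only the f allele has switched, so f is the middle locus and the order is al – f – s.
Crossovers in the f–s interval produce the single-crossover classes al F s and AL f S (158 + 160 = 318) plus the double crossovers (19).
RF(f–s) = (318 + 19) / 2298 = 337/2298 = 0.1466 → 14.7 m.u.

14.7 m.u.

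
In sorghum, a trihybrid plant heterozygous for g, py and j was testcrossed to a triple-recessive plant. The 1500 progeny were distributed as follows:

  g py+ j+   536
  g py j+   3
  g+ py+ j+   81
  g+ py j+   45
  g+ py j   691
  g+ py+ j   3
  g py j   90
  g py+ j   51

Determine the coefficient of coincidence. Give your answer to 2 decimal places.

The two most frequent reciprocal classes, g py+ j+ and g+ py j, are the parental types, so the F1 was g py+ j+ / g+ py j.
The two rarest classes, g py j+ and g+ py+ j, are the double crossovers. Comparing them with the parentals, only the py allele has switched, so py is the middle locus and the order is j – py – g.
j–py: (96 + 6)/1500 = 0.0680; py–g: (171 + 6)/1500 = 0.1180.
Expected DCO frequency = 0.0680 × 0.1180 ≈ 0.00802; observed = 6/1500 ≈ 0.00400.
Coefficient of coincidence = 0.00400/0.00802 ≈ 0.50.

0.50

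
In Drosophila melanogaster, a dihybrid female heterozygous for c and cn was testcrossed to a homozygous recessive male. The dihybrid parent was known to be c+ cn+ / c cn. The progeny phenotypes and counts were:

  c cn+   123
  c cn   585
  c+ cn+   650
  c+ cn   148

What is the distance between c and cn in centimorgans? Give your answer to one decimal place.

The recombinant classes are c+ cn and c cn+: 148 + 123 = 271.
Recombination frequency = 271/1506 = 0.1799 ≈ 18.0%, i.e. 18.0 centimorgans.

18.0 centimorgans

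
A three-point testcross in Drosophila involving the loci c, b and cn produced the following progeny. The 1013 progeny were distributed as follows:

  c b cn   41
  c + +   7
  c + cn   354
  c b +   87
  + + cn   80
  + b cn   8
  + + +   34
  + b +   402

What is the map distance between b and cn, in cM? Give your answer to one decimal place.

The two most frequent reciprocal classes, + b + and c + cn, are the parental types, so the F1 was + b + / c + cn.
The two rarest classes, + b cn and c + +, are the double crossovers. Comparing them with the parentals, only the cn allele has switched, so cn is the middle locus and the order is c – cn – b.
Crossovers in the cn–b interval produce the single-crossover classes + + + and c b cn (34 + 41 = 75) plus the double crossovers (15).
RF(cn–b) = (75 + 15) / 1013 = 90/1013 = 0.0888 → 8.9 cM.

8.9 cM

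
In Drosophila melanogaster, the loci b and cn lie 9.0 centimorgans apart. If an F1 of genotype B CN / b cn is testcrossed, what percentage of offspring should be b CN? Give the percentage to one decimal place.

4.5%

A map distance of 9.0 centimorgans corresponds to a recombination frequency of 0.090.
The F1 is B CN / b cn, so b CN is a recombinant gamete class with expected frequency r/2 = 0.090/2 = 0.0450.
That is 0.0450 = 4.5% of the progeny.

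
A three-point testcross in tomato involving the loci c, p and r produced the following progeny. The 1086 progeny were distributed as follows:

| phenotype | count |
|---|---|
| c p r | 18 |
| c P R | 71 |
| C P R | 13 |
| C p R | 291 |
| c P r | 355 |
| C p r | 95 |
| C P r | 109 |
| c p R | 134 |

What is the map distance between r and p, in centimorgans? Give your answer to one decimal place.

The two most frequent reciprocal classes, c P r and C p R, are the parental types, so the F1 was c P r / C p R.
The two rarest classes, c p r and C P R, are the double crossovers. Comparing them with the parentals, only the p allele has switched, so p is the middle locus and the order is c – p – r.
Crossovers in the p–r interval produce the single-crossover classes c P R and C p r (71 + 95 = 166) plus the double crossovers (31).
RF(p–r) = (166 + 31) / 1086 = 197/1086 = 0.1814 → 18.1 centimorgans.

18.1 centimorgans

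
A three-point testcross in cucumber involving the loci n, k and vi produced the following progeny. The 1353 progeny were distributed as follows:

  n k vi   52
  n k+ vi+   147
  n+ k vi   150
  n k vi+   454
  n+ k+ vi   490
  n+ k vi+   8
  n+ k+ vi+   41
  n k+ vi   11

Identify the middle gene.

The two most frequent reciprocal classes, n+ k+ vi and n k vi+, are the parental types, so the F1 was n+ k+ vi / n k vi+.
The two rarest classes, n k+ vi and n+ k vi+, are the double crossovers. Comparing them with the parentals, only the n allele has switched, so n is the middle locus and the order is vi – n – k.

n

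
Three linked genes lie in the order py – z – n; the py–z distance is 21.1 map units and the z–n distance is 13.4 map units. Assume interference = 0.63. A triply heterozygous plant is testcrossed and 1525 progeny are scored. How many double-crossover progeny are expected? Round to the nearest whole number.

Map distances give recombination frequencies of 0.211 and 0.134 for the two intervals.
With interference 0.63 (so coincidence = 0.37), expected double-crossover frequency = 0.211 × 0.134 × 0.37 = 0.01046.
Expected number = 0.01046 × 1525 = 15.95 ≈ 16.

16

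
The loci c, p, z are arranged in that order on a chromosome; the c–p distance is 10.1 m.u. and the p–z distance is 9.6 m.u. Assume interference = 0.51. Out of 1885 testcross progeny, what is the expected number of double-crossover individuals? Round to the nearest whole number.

9

Map distances give recombination frequencies of 0.101 and 0.096 for the two intervals.
With interference 0.51 (so coincidence = 0.49), expected double-crossover frequency = 0.101 × 0.096 × 0.49 = 0.00475.
Expected number = 0.00475 × 1885 = 8.96 ≈ 9.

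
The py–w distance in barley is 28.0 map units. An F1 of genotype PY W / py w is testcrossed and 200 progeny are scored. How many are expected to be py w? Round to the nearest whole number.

A map distance of 28.0 map units corresponds to a recombination frequency of 0.280.
The F1 is PY W / py w, so py w is a parental gamete class with expected frequency (1 − r)/2 = 0.720/2 = 0.3600.
Expected number = 0.3600 × 200 = 72.00 ≈ 72.

72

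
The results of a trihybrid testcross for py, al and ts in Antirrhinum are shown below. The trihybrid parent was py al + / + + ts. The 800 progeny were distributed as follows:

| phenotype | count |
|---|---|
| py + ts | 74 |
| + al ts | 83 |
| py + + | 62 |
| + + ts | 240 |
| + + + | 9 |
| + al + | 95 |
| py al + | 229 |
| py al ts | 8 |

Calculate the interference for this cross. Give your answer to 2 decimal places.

The two rarest classes, py al ts and + + +, are the double crossovers. Comparing them with the parentals, only the ts allele has switched, so ts is the middle locus and the order is al – ts – py.
al–ts: (145 + 17)/800 = 0.2025; ts–py: (169 + 17)/800 = 0.2325.
Expected DCO frequency = 0.2025 × 0.2325 ≈ 0.04708; observed = 17/800 ≈ 0.02125.
Coefficient of coincidence = 0.02125/0.04708 ≈ 0.45; interference = 1 − 0.45 = 0.55.

0.55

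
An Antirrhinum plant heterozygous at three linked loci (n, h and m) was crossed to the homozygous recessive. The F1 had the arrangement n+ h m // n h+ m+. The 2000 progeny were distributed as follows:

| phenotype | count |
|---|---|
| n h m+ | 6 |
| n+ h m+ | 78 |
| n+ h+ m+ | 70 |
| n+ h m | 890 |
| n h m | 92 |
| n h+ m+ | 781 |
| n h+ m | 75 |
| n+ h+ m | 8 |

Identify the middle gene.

The two rarest classes, n+ h+ m and n h m+, are the double crossovers. Comparing them with the parentals, only the h allele has switched, so h is the middle locus and the order is m – h – n.

h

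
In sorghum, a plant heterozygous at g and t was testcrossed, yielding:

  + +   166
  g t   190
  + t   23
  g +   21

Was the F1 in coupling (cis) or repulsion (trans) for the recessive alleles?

The two most frequent classes are + + (166) and g t (190); these are the parental (non-recombinant) types.
So the F1 carried + + on one chromosome and g t on the other — the recessive alleles are on the same chromosome (cis / coupling).

cis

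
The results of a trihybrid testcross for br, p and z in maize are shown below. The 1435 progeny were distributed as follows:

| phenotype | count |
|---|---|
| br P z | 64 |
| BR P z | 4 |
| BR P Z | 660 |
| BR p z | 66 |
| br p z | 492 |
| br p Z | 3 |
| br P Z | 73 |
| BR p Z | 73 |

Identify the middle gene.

z

The two most frequent reciprocal classes, br p z and BR P Z, are the parental types, so the F1 was br p z / BR P Z.
The two rarest classes, br p Z and BR P z, are the double crossovers. Comparing them with the parentals, only the z allele has switched, so z is the middle locus and the order is p – z – br.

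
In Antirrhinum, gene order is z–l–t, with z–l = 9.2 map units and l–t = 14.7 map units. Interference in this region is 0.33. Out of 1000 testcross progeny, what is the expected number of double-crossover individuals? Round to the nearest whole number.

Map distances give recombination frequencies of 0.092 and 0.147 for the two intervals.
With interference 0.33 (so coincidence = 0.67), expected double-crossover frequency = 0.092 × 0.147 × 0.67 = 0.00906.
Expected number = 0.00906 × 1000 = 9.06 ≈ 9.

9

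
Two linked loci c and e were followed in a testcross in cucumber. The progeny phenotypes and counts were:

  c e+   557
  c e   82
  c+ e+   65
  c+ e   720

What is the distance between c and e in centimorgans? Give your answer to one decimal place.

10.3 centimorgans

The two most frequent classes, c+ e (720) and c e+ (557), are the parental types, so the F1 was c+ e / c e+.
The recombinant classes are c+ e+ and c e: 65 + 82 = 147.
Recombination frequency = 147/1424 = 0.1032 ≈ 10.3%, i.e. 10.3 centimorgans.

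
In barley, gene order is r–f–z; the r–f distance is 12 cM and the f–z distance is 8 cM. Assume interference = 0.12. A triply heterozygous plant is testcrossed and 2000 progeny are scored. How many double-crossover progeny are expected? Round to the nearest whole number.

17

Map distances give recombination frequencies of 0.120 and 0.080 for the two intervals.
With interference 0.12 (so coincidence = 0.88), expected double-crossover frequency = 0.120 × 0.080 × 0.88 = 0.00845.
Expected number = 0.00845 × 2000 = 16.90 ≈ 17.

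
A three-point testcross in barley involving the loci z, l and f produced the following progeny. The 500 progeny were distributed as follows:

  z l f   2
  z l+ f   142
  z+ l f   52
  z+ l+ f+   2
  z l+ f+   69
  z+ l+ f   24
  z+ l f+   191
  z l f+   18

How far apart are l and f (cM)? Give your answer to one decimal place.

25.0 cM

The two most frequent reciprocal classes, z l+ f and z+ l f+, are the parental types, so the F1 was z l+ f / z+ l f+.
The two rarest classes, z l f and z+ l+ f+, are the double crossovers. Comparing them with the parentals, only the l allele has switched, so l is the middle locus and the order is f – l – z.
Crossovers in the f–l interval produce the single-crossover classes z l+ f+ and z+ l f (69 + 52 = 121) plus the double crossovers (4).
RF(f–l) = (121 + 4) / 500 = 125/500 = 0.2500 → 25.0 cM.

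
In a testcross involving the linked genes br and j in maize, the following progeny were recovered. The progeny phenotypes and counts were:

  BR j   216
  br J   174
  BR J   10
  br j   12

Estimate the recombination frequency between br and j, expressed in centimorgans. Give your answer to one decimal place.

5.3 centimorgans

The two most frequent classes, BR j (216) and br J (174), are the parental types, so the F1 was BR j / br J.
The recombinant classes are BR J and br j: 10 + 12 = 22.
Recombination frequency = 22/412 = 0.0534 ≈ 5.3%, i.e. 5.3 centimorgans.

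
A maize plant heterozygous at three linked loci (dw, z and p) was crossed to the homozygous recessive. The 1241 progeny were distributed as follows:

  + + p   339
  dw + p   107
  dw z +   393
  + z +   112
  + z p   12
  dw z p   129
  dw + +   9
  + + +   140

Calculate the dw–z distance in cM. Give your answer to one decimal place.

The two most frequent reciprocal classes, dw z + and + + p, are the parental types, so the F1 was dw z + / + + p.
The two rarest classes, dw + + and + z p, are the double crossovers. Comparing them with the parentals, only the z allele has switched, so z is the middle locus and the order is dw – z – p.
Crossovers in the dw–z interval produce the single-crossover classes + z + and dw + p (112 + 107 = 219) plus the double crossovers (21).
RF(dw–z) = (219 + 21) / 1241 = 240/1241 = 0.1934 → 19.3 cM.

19.3 cM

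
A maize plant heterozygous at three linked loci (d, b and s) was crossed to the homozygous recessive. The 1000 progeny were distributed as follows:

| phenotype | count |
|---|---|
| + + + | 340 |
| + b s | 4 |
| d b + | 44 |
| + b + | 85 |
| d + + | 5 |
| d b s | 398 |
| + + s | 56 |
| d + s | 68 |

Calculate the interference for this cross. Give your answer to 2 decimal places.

The two most frequent reciprocal classes, d b s and + + +, are the parental types, so the F1 was d b s / + + +.
The two rarest classes, + b s and d + +, are the double crossovers. Comparing them with the parentals, only the d allele has switched, so d is the middle locus and the order is s – d – b.
s–d: (100 + 9)/1000 = 0.1090; d–b: (153 + 9)/1000 = 0.1620.
Expected DCO frequency = 0.1090 × 0.1620 ≈ 0.01766; observed = 9/1000 ≈ 0.00900.
Coefficient of coincidence = 0.00900/0.01766 ≈ 0.51; interference = 1 − 0.51 = 0.49.

0.49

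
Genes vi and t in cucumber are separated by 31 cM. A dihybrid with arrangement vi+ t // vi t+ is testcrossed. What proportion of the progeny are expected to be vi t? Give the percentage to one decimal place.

15.5%

A map distance of 31 cM corresponds to a recombination frequency of 0.310.
The F1 is vi+ t / vi t+, so vi t is a recombinant gamete class with expected frequency r/2 = 0.310/2 = 0.1550.
That is 0.1550 = 15.5% of the progeny.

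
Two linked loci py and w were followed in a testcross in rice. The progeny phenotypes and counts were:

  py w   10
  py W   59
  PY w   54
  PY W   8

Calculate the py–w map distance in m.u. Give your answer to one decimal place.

13.7 m.u.

The two most frequent classes, PY w (54) and py W (59), are the parental types, so the F1 was PY w / py W.
The recombinant classes are PY W and py w: 8 + 10 = 18.
Recombination frequency = 18/131 = 0.1374 ≈ 13.7%, i.e. 13.7 m.u.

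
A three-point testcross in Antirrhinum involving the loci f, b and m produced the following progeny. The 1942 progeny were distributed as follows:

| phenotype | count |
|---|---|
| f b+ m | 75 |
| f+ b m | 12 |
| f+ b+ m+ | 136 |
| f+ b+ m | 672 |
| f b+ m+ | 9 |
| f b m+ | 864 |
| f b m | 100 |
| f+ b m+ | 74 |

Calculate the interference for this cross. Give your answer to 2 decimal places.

The two most frequent reciprocal classes, f+ b+ m and f b m+, are the parental types, so the F1 was f+ b+ m / f b m+.
The two rarest classes, f+ b m and f b+ m+, are the double crossovers. Comparing them with the parentals, only the b allele has switched, so b is the middle locus and the order is m – b – f.
m–b: (236 + 21)/1942 = 0.1323; b–f: (149 + 21)/1942 = 0.0875.
Expected DCO frequency = 0.1323 × 0.0875 ≈ 0.01158; observed = 21/1942 ≈ 0.01081.
Coefficient of coincidence = 0.01081/0.01158 ≈ 0.93; interference = 1 − 0.93 = 0.07.

0.07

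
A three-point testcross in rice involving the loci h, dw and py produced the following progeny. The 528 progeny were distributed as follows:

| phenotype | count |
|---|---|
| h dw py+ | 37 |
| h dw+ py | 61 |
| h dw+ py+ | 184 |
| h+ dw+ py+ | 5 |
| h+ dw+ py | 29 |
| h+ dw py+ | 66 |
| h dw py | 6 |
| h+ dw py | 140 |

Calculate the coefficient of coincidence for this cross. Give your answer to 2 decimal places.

The two most frequent reciprocal classes, h dw+ py+ and h+ dw py, are the parental types, so the F1 was h dw+ py+ / h+ dw py.
The two rarest classes, h+ dw+ py+ and h dw py, are the double crossovers. Comparing them with the parentals, only the h allele has switched, so h is the middle locus and the order is dw – h – py.
dw–h: (66 + 11)/528 = 0.1458; h–py: (127 + 11)/528 = 0.2614.
Expected DCO frequency = 0.1458 × 0.2614 ≈ 0.03811; observed = 11/528 ≈ 0.02083.
Coefficient of coincidence = 0.02083/0.03811 ≈ 0.55.

0.55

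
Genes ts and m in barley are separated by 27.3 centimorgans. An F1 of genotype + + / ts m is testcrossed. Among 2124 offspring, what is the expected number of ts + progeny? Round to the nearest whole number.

290

A map distance of 27.3 centimorgans corresponds to a recombination frequency of 0.273.
The F1 is + + / ts m, so ts + is a recombinant gamete class with expected frequency r/2 = 0.273/2 = 0.1365.
Expected number = 0.1365 × 2124 = 289.93 ≈ 290.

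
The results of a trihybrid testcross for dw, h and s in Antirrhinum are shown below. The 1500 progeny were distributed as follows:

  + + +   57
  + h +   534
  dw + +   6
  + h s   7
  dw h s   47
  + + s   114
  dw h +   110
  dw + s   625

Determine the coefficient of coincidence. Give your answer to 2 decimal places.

0.70

The two most frequent reciprocal classes, + h + and dw + s, are the parental types, so the F1 was + h + / dw + s.
The two rarest classes, + h s and dw + +, are the double crossovers. Comparing them with the parentals, only the s allele has switched, so s is the middle locus and the order is dw – s – h.
dw–s: (224 + 13)/1500 = 0.1580; s–h: (104 + 13)/1500 = 0.0780.
Expected DCO frequency = 0.1580 × 0.0780 ≈ 0.01232; observed = 13/1500 ≈ 0.00867.
Coefficient of coincidence = 0.00867/0.01232 ≈ 0.70.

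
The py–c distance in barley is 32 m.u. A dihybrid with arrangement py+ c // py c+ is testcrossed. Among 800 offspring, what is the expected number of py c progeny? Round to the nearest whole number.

128

A map distance of 32 m.u. corresponds to a recombination frequency of 0.320.
The F1 is py+ c / py c+, so py c is a recombinant gamete class with expected frequency r/2 = 0.320/2 = 0.1600.
Expected number = 0.1600 × 800 = 128.00 ≈ 128.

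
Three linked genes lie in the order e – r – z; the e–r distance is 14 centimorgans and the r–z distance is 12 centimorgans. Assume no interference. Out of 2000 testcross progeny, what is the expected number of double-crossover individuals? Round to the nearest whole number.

34

Map distances give recombination frequencies of 0.140 and 0.120 for the two intervals.
With no interference, expected double-crossover frequency = 0.140 × 0.120 = 0.01680.
Expected number = 0.01680 × 2000 = 33.60 ≈ 34.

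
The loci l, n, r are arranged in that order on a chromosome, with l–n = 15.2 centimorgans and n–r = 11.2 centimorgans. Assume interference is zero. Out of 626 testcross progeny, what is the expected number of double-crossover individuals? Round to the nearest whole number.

Map distances give recombination frequencies of 0.152 and 0.112 for the two intervals.
With no interference, expected double-crossover frequency = 0.152 × 0.112 = 0.01702.
Expected number = 0.01702 × 626 = 10.66 ≈ 11.

11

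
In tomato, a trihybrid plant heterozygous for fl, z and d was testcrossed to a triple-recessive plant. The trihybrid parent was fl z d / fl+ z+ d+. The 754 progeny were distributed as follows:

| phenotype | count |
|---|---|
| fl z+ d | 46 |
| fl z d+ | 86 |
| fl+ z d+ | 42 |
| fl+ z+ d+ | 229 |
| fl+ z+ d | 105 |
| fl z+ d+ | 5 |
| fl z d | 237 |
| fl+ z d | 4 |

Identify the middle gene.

The two rarest classes, fl+ z d and fl z+ d+, are the double crossovers. Comparing them with the parentals, only the fl allele has switched, so fl is the middle locus and the order is d – fl – z.

fl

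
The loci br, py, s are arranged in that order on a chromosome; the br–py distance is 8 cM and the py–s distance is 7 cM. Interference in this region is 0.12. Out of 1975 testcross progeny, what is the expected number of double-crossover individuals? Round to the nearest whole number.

Map distances give recombination frequencies of 0.080 and 0.070 for the two intervals.
With interference 0.12 (so coincidence = 0.88), expected double-crossover frequency = 0.080 × 0.070 × 0.88 = 0.00493.
Expected number = 0.00493 × 1975 = 9.73 ≈ 10.

10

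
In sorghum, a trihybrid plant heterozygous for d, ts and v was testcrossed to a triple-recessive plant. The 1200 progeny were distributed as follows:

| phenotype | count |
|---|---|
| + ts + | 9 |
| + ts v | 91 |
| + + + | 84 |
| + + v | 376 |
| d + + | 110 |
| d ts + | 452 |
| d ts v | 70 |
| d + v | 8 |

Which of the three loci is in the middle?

d

The two most frequent reciprocal classes, + + v and d ts +, are the parental types, so the F1 was + + v / d ts +.
The two rarest classes, d + v and + ts +, are the double crossovers. Comparing them with the parentals, only the d allele has switched, so d is the middle locus and the order is v – d – ts.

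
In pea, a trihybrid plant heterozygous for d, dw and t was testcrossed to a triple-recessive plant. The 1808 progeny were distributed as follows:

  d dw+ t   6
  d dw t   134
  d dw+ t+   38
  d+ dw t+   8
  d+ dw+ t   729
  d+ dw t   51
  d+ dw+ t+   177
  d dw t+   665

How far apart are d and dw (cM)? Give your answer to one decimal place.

The two most frequent reciprocal classes, d dw t+ and d+ dw+ t, are the parental types, so the F1 was d dw t+ / d+ dw+ t.
The two rarest classes, d+ dw t+ and d dw+ t, are the double crossovers. Comparing them with the parentals, only the d allele has switched, so d is the middle locus and the order is t – d – dw.
Crossovers in the d–dw interval produce the single-crossover classes d dw+ t+ and d+ dw t (38 + 51 = 89) plus the double crossovers (14).
RF(d–dw) = (89 + 14) / 1808 = 103/1808 = 0.0570 → 5.7 cM.

5.7 cM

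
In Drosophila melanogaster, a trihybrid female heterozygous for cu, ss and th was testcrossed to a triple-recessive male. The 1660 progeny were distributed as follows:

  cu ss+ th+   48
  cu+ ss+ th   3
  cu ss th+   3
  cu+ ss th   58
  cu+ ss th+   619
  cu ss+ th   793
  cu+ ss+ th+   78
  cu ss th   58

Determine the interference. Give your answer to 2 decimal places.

The two most frequent reciprocal classes, cu+ ss th+ and cu ss+ th, are the parental types, so the F1 was cu+ ss th+ / cu ss+ th.
The two rarest classes, cu ss th+ and cu+ ss+ th, are the double crossovers. Comparing them with the parentals, only the cu allele has switched, so cu is the middle locus and the order is ss – cu – th.
ss–cu: (136 + 6)/1660 = 0.0855; cu–th: (106 + 6)/1660 = 0.0675.
Expected DCO frequency = 0.0855 × 0.0675 ≈ 0.00577; observed = 6/1660 ≈ 0.00361.
Coefficient of coincidence = 0.00361/0.00577 ≈ 0.63; interference = 1 − 0.63 = 0.37.

0.37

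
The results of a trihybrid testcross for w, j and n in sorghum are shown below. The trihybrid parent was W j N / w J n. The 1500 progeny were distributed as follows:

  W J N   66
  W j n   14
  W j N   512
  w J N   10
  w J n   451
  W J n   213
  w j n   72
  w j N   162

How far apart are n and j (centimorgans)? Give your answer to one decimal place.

The two rarest classes, W j n and w J N, are the double crossovers. Comparing them with the parentals, only the n allele has switched, so n is the middle locus and the order is j – n – w.
Crossovers in the j–n interval produce the single-crossover classes W J N and w j n (66 + 72 = 138) plus the double crossovers (24).
RF(j–n) = (138 + 24) / 1500 = 162/1500 = 0.1080 → 10.8 centimorgans.

10.8 centimorgans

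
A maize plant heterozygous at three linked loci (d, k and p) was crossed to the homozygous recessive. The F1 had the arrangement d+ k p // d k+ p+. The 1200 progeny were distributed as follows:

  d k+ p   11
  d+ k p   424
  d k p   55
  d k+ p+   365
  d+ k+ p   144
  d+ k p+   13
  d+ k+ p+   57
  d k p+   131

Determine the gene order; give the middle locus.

p

The two rarest classes, d+ k p+ and d k+ p, are the double crossovers. Comparing them with the parentals, only the p allele has switched, so p is the middle locus and the order is d – p – k.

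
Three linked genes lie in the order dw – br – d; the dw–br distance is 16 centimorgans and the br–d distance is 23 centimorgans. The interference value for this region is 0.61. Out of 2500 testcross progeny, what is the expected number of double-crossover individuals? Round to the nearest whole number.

36

Map distances give recombination frequencies of 0.160 and 0.230 for the two intervals.
With interference 0.61 (so coincidence = 0.39), expected double-crossover frequency = 0.160 × 0.230 × 0.39 = 0.01435.
Expected number = 0.01435 × 2500 = 35.88 ≈ 36.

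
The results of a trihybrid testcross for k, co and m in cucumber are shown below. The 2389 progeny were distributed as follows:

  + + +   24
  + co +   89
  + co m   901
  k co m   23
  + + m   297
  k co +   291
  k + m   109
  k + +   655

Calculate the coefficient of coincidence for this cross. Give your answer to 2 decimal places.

0.72

The two most frequent reciprocal classes, + co m and k + +, are the parental types, so the F1 was + co m / k + +.
The two rarest classes, k co m and + + +, are the double crossovers. Comparing them with the parentals, only the k allele has switched, so k is the middle locus and the order is m – k – co.
m–k: (198 + 47)/2389 = 0.1026; k–co: (588 + 47)/2389 = 0.2658.
Expected DCO frequency = 0.1026 × 0.2658 ≈ 0.02727; observed = 47/2389 ≈ 0.01967.
Coefficient of coincidence = 0.01967/0.02727 ≈ 0.72.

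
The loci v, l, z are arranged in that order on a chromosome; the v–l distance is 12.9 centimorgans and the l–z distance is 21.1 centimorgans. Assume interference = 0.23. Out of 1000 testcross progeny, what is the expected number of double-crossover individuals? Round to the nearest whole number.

21

Map distances give recombination frequencies of 0.129 and 0.211 for the two intervals.
With interference 0.23 (so coincidence = 0.77), expected double-crossover frequency = 0.129 × 0.211 × 0.77 = 0.02096.
Expected number = 0.02096 × 1000 = 20.96 ≈ 21.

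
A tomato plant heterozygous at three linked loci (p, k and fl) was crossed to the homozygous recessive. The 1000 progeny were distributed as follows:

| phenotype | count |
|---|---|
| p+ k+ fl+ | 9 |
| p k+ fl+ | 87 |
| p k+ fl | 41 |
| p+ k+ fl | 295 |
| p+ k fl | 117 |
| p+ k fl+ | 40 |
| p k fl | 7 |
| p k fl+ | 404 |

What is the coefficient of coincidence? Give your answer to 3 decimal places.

The two most frequent reciprocal classes, p k fl+ and p+ k+ fl, are the parental types, so the F1 was p k fl+ / p+ k+ fl.
The two rarest classes, p k fl and p+ k+ fl+, are the double crossovers. Comparing them with the parentals, only the fl allele has switched, so fl is the middle locus and the order is p – fl – k.
p–fl: (81 + 16)/1000 = 0.0970; fl–k: (204 + 16)/1000 = 0.2200.
Expected DCO frequency = 0.0970 × 0.2200 ≈ 0.02134; observed = 16/1000 ≈ 0.01600.
Coefficient of coincidence = 0.01600/0.02134 ≈ 0.750.

0.750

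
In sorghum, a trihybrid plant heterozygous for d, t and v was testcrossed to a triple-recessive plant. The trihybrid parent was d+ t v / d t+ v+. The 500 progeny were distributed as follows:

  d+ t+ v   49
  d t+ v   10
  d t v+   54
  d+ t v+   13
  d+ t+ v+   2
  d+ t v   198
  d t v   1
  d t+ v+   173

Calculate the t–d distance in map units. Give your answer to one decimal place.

The two rarest classes, d t v and d+ t+ v+, are the double crossovers. Comparing them with the parentals, only the d allele has switched, so d is the middle locus and the order is t – d – v.
Crossovers in the t–d interval produce the single-crossover classes d+ t+ v and d t v+ (49 + 54 = 103) plus the double crossovers (3).
RF(t–d) = (103 + 3) / 500 = 106/500 = 0.2120 → 21.2 map units.

21.2 map units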